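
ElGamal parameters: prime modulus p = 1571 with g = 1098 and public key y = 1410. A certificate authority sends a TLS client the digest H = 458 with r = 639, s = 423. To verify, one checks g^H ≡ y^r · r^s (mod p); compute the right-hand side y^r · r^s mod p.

807

1410^2 = 1988100 ≡ 785
1410^4 ≡ 785^2 = 616225 ≡ 393
1410^8 ≡ 393^2 = 154449 ≡ 491
1410^16 ≡ 491^2 = 241081 ≡ 718
1410^32 ≡ 718^2 = 515524 ≡ 236
1410^64 ≡ 236^2 = 55696 ≡ 711
1410^128 ≡ 711^2 = 505521 ≡ 1230
1410^256 ≡ 1230^2 = 1512900 ≡ 27
1410^512 ≡ 27^2 = 729
639 = 512 + 64 + 32 + 16 + 8 + 4 + 2 + 1, so 1410^639 ≡ 729·711·236·718·491·393·785·1410 ≡ 1505 (mod 1571)
639^2 = 408321 ≡ 1432
639^4 ≡ 1432^2 = 2050624 ≡ 469
639^8 ≡ 469^2 = 219961 ≡ 21
639^16 ≡ 21^2 = 441
639^32 ≡ 441^2 = 194481 ≡ 1248
639^64 ≡ 1248^2 = 1557504 ≡ 643
639^128 ≡ 643^2 = 413449 ≡ 276
639^256 ≡ 276^2 = 76176 ≡ 768
423 = 256 + 128 + 32 + 4 + 2 + 1, so 639^423 ≡ 768·276·1248·469·1432·639 ≡ 202 (mod 1571)
y^r · r^s ≡ 1505·202 = 304010 ≡ 807 (mod 1571)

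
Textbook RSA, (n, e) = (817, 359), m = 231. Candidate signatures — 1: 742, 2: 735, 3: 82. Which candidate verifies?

2

Candidate 1: 742^359 mod 817 = 723
Candidate 2: 735^359 mod 817 = 231
  → matches m = 231
Candidate 3: 82^359 mod 817 = 586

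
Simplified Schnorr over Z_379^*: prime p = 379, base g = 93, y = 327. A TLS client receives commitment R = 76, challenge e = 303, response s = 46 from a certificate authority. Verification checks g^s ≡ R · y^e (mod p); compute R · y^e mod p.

Squares mod 379: 327^1≡327, 327^2≡51, 327^4≡327, 327^8≡51, 327^16≡327, 327^32≡51, 327^64≡327, 327^128≡51, 327^256≡327
303 = 256 + 32 + 8 + 4 + 2 + 1, so 327^303 ≡ 327·51·51·327·51·327 ≡ 1 (mod 379)
R · y^e ≡ 76·1 = 76 ≡ 76 (mod 379)

76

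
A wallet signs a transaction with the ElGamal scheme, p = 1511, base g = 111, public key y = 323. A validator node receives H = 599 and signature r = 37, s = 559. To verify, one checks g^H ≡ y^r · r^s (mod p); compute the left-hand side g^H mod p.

111^599 mod 1511 = 690

690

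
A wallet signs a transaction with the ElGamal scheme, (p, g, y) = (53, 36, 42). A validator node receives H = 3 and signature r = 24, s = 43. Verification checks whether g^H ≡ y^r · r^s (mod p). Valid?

Left side g^H mod p:
Squares mod 53: 36^1≡36, 36^2≡24
3 = 2 + 1, so 36^3 ≡ 24·36 ≡ 16 (mod 53)
Right side y^r · r^s mod p:
Squares mod 53: 42^1≡42, 42^2≡15, 42^4≡13, 42^8≡10, 42^16≡47
24 = 16 + 8, so 42^24 ≡ 47·10 ≡ 46 (mod 53)
Squares mod 53: 24^1≡24, 24^2≡46, 24^4≡49, 24^8≡16, 24^16≡44, 24^32≡28
43 = 32 + 8 + 2 + 1, so 24^43 ≡ 28·16·46·24 ≡ 49 (mod 53)
46·49 = 2254 ≡ 28 (mod 53)
16 ≠ 28, so verification fails.

no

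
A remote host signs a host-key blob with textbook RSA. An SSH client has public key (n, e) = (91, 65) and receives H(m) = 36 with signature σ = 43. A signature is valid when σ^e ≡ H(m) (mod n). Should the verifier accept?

accept

σ^2 ≡ 43^2 = 1849 ≡ 29
σ^4 ≡ 29^2 = 841 ≡ 22
σ^8 ≡ 22^2 = 484 ≡ 29
σ^16 ≡ 29^2 = 841 ≡ 22
σ^32 ≡ 22^2 = 484 ≡ 29
σ^64 ≡ 29^2 = 841 ≡ 22
65 = 64 + 1, so σ^65 ≡ 22·43 ≡ 36 (mod 91)
σ^65 mod 91 = 36 matches H(m).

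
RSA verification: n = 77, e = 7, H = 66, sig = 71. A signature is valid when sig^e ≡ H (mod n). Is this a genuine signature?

forged

Squares mod 77: sig^1≡71, sig^2≡36, sig^4≡64
7 = 4 + 2 + 1, so sig^7 ≡ 64·36·71 ≡ 36 (mod 77)
The recovered value 36 does not match the digest 66.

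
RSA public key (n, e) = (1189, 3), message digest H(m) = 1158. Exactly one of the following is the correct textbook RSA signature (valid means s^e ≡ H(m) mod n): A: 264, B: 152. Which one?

Candidate A: Squares mod 1189: 264^1≡264, 264^2≡734; 3 = 2 + 1, so 264^3 ≡ 734·264 ≡ 1158 (mod 1189)
  → matches H(m) = 1158
Candidate B: Squares mod 1189: 152^1≡152, 152^2≡513; 3 = 2 + 1, so 152^3 ≡ 513·152 ≡ 691 (mod 1189)

A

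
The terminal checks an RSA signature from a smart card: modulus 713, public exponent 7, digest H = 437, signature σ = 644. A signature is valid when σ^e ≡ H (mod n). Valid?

yes

Squares mod 713: σ^1≡644, σ^2≡483, σ^4≡138
7 = 4 + 2 + 1, so σ^7 ≡ 138·483·644 ≡ 437 (mod 713)
σ^7 mod 713 = 437 matches H.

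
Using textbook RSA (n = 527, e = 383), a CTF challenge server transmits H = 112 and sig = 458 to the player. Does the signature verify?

sig^2 ≡ 458^2 = 209764 ≡ 18
sig^4 ≡ 18^2 = 324
sig^8 ≡ 324^2 = 104976 ≡ 103
sig^16 ≡ 103^2 = 10609 ≡ 69
sig^32 ≡ 69^2 = 4761 ≡ 18
sig^64 ≡ 18^2 = 324
sig^128 ≡ 324^2 = 104976 ≡ 103
sig^256 ≡ 103^2 = 10609 ≡ 69
383 = 256 + 64 + 32 + 16 + 8 + 4 + 2 + 1, so sig^383 ≡ 69·324·18·69·103·324·18·458 ≡ 424 (mod 527)
424 ≠ 112, so verification fails.

does not verify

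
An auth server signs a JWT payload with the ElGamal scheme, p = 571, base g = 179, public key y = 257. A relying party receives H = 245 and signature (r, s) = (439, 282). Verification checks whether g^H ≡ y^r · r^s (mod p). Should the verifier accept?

accept

Left side g^H mod p:
179^245 mod 571 = 350
Right side y^r · r^s mod p:
257^439 mod 571 = 148
439^282 mod 571 = 257
148·257 = 38036 ≡ 350 (mod 571)
350 ≡ 350 (mod 571), so the signature is genuine.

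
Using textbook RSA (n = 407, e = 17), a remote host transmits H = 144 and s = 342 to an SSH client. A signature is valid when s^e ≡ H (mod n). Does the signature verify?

s^2 ≡ 342^2 = 116964 ≡ 155
s^4 ≡ 155^2 = 24025 ≡ 12
s^8 ≡ 12^2 = 144
s^16 ≡ 144^2 = 20736 ≡ 386
17 = 16 + 1, so s^17 ≡ 386·342 ≡ 144 (mod 407)
144 = H, so the signature checks out.

verifies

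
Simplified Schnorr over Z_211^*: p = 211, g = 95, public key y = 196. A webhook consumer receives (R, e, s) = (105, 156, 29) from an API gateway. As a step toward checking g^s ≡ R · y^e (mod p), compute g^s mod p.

95^2 = 9025 ≡ 163
95^4 ≡ 163^2 = 26569 ≡ 194
95^8 ≡ 194^2 = 37636 ≡ 78
95^16 ≡ 78^2 = 6084 ≡ 176
29 = 16 + 8 + 4 + 1, so 95^29 ≡ 176·78·194·95 ≡ 105 (mod 211)

105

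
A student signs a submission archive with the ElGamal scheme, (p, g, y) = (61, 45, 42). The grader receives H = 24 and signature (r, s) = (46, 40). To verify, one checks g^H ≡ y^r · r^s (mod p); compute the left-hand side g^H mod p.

58

45^24 mod 61 = 58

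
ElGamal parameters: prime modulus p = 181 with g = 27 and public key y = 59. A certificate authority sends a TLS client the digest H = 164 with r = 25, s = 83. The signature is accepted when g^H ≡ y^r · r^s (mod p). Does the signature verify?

does not verify

Left side g^H mod p:
27^2 = 729 ≡ 5
27^4 ≡ 5^2 = 25
27^8 ≡ 25^2 = 625 ≡ 82
27^16 ≡ 82^2 = 6724 ≡ 27
27^32 ≡ 27^2 = 729 ≡ 5
27^64 ≡ 5^2 = 25
27^128 ≡ 25^2 = 625 ≡ 82
164 = 128 + 32 + 4, so 27^164 ≡ 82·5·25 ≡ 114 (mod 181)
Right side y^r · r^s mod p:
59^2 = 3481 ≡ 42
59^4 ≡ 42^2 = 1764 ≡ 135
59^8 ≡ 135^2 = 18225 ≡ 125
59^16 ≡ 125^2 = 15625 ≡ 59
25 = 16 + 8 + 1, so 59^25 ≡ 59·125·59 ≡ 1 (mod 181)
25^2 = 625 ≡ 82
25^4 ≡ 82^2 = 6724 ≡ 27
25^8 ≡ 27^2 = 729 ≡ 5
25^16 ≡ 5^2 = 25
25^32 ≡ 25^2 = 625 ≡ 82
25^64 ≡ 82^2 = 6724 ≡ 27
83 = 64 + 16 + 2 + 1, so 25^83 ≡ 27·25·82·25 ≡ 5 (mod 181)
1·5 = 5 ≡ 5 (mod 181)
114 ≠ 5, so verification fails.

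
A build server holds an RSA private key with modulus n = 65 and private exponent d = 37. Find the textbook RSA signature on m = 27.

27

m^2 ≡ 27^2 = 729 ≡ 14
m^4 ≡ 14^2 = 196 ≡ 1
m^8 ≡ 1^2 = 1
m^16 ≡ 1^2 = 1
m^32 ≡ 1^2 = 1
37 = 32 + 4 + 1, so m^37 ≡ 1·1·27 ≡ 27 (mod 65)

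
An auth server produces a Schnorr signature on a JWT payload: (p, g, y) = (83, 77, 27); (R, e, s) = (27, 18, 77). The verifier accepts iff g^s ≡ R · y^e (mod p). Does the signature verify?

g^s mod p:
77^2 = 5929 ≡ 36
77^4 ≡ 36^2 = 1296 ≡ 51
77^8 ≡ 51^2 = 2601 ≡ 28
77^16 ≡ 28^2 = 784 ≡ 37
77^32 ≡ 37^2 = 1369 ≡ 41
77^64 ≡ 41^2 = 1681 ≡ 21
77 = 64 + 8 + 4 + 1, so 77^77 ≡ 21·28·51·77 ≡ 16 (mod 83)
R · y^e mod p:
27^2 = 729 ≡ 65
27^4 ≡ 65^2 = 4225 ≡ 75
27^8 ≡ 75^2 = 5625 ≡ 64
27^16 ≡ 64^2 = 4096 ≡ 29
18 = 16 + 2, so 27^18 ≡ 29·65 ≡ 59 (mod 83)
27·59 = 1593 ≡ 16 (mod 83)
16 ≡ 16 (mod 83); signature holds.

verifies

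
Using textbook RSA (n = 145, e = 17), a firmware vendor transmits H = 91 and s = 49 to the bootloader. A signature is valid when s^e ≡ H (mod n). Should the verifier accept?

s^2 ≡ 49^2 = 2401 ≡ 81
s^4 ≡ 81^2 = 6561 ≡ 36
s^8 ≡ 36^2 = 1296 ≡ 136
s^16 ≡ 136^2 = 18496 ≡ 81
17 = 16 + 1, so s^17 ≡ 81·49 ≡ 54 (mod 145)
54 ≠ 91, so verification fails.

reject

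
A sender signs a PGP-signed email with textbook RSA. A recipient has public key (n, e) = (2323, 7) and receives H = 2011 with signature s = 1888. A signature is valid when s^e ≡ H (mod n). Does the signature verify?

does not verify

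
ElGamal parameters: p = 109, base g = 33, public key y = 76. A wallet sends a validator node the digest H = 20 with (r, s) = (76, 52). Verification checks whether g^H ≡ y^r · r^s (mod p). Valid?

Left side g^H mod p:
Squares mod 109: 33^1≡33, 33^2≡108, 33^4≡1, 33^8≡1, 33^16≡1
20 = 16 + 4, so 33^20 ≡ 1·1 ≡ 1 (mod 109)
Right side y^r · r^s mod p:
Squares mod 109: 76^1≡76, 76^2≡108, 76^4≡1, 76^8≡1, 76^16≡1, 76^32≡1, 76^64≡1
76 = 64 + 8 + 4, so 76^76 ≡ 1·1·1 ≡ 1 (mod 109)
Squares mod 109: 76^1≡76, 76^2≡108, 76^4≡1, 76^8≡1, 76^16≡1, 76^32≡1
52 = 32 + 16 + 4, so 76^52 ≡ 1·1·1 ≡ 1 (mod 109)
1·1 = 1 ≡ 1 (mod 109)
1 ≡ 1 (mod 109), so the signature is genuine.

yes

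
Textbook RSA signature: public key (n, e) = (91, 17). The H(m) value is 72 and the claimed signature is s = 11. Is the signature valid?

s^2 ≡ 11^2 = 121 ≡ 30
s^4 ≡ 30^2 = 900 ≡ 81
s^8 ≡ 81^2 = 6561 ≡ 9
s^16 ≡ 9^2 = 81
17 = 16 + 1, so s^17 ≡ 81·11 ≡ 72 (mod 91)
72 = H(m), so the signature checks out.

valid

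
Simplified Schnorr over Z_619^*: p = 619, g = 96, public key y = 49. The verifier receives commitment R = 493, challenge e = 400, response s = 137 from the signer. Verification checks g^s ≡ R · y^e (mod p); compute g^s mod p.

Squares mod 619: 96^1≡96, 96^2≡550, 96^4≡428, 96^8≡579, 96^16≡362, 96^32≡435, 96^64≡430, 96^128≡438
137 = 128 + 8 + 1, so 96^137 ≡ 438·579·96 ≡ 522 (mod 619)

522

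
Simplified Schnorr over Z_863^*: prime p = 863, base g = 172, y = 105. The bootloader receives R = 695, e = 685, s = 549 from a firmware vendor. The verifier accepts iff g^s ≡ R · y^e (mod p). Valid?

yes

g^s mod p:
172^549 mod 863 = 333
R · y^e mod p:
105^685 mod 863 = 260
695·260 = 180700 ≡ 333 (mod 863)
333 ≡ 333 (mod 863); signature holds.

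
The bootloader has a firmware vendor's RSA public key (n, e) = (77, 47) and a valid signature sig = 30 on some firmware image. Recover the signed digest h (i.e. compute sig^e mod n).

46

sig^2 ≡ 30^2 = 900 ≡ 53
sig^4 ≡ 53^2 = 2809 ≡ 37
sig^8 ≡ 37^2 = 1369 ≡ 60
sig^16 ≡ 60^2 = 3600 ≡ 58
sig^32 ≡ 58^2 = 3364 ≡ 53
47 = 32 + 8 + 4 + 2 + 1, so sig^47 ≡ 53·60·37·53·30 ≡ 46 (mod 77)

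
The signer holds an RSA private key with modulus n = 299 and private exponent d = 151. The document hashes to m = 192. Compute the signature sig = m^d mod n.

257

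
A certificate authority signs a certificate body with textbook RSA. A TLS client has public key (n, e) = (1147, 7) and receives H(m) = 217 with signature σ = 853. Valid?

σ^2 ≡ 853^2 = 727609 ≡ 411
σ^4 ≡ 411^2 = 168921 ≡ 312
7 = 4 + 2 + 1, so σ^7 ≡ 312·411·853 ≡ 535 (mod 1147)
σ^7 mod 1147 = 535, but H(m) = 217.

no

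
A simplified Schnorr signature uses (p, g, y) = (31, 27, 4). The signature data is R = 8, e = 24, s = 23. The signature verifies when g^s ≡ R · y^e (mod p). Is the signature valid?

invalid

g^s mod p:
27^2 = 729 ≡ 16
27^4 ≡ 16^2 = 256 ≡ 8
27^8 ≡ 8^2 = 64 ≡ 2
27^16 ≡ 2^2 = 4
23 = 16 + 4 + 2 + 1, so 27^23 ≡ 4·8·16·27 ≡ 29 (mod 31)
R · y^e mod p:
4^2 = 16
4^4 ≡ 16^2 = 256 ≡ 8
4^8 ≡ 8^2 = 64 ≡ 2
4^16 ≡ 2^2 = 4
24 = 16 + 8, so 4^24 ≡ 4·2 ≡ 8 (mod 31)
8·8 = 64 ≡ 2 (mod 31)
29 ≠ 2; the check fails.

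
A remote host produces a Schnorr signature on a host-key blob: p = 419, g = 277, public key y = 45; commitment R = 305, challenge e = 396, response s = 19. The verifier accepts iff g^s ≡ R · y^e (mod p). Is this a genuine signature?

g^s mod p:
277^2 = 76729 ≡ 52
277^4 ≡ 52^2 = 2704 ≡ 190
277^8 ≡ 190^2 = 36100 ≡ 66
277^16 ≡ 66^2 = 4356 ≡ 166
19 = 16 + 2 + 1, so 277^19 ≡ 166·52·277 ≡ 250 (mod 419)
R · y^e mod p:
45^2 = 2025 ≡ 349
45^4 ≡ 349^2 = 121801 ≡ 291
45^8 ≡ 291^2 = 84681 ≡ 43
45^16 ≡ 43^2 = 1849 ≡ 173
45^32 ≡ 173^2 = 29929 ≡ 180
45^64 ≡ 180^2 = 32400 ≡ 137
45^128 ≡ 137^2 = 18769 ≡ 333
45^256 ≡ 333^2 = 110889 ≡ 273
396 = 256 + 128 + 8 + 4, so 45^396 ≡ 273·333·43·291 ≡ 379 (mod 419)
305·379 = 115595 ≡ 370 (mod 419)
250 ≠ 370; the check fails.

forged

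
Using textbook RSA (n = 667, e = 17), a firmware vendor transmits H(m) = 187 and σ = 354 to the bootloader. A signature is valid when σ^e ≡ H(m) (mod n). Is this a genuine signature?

σ^2 ≡ 354^2 = 125316 ≡ 587
σ^4 ≡ 587^2 = 344569 ≡ 397
σ^8 ≡ 397^2 = 157609 ≡ 197
σ^16 ≡ 197^2 = 38809 ≡ 123
17 = 16 + 1, so σ^17 ≡ 123·354 ≡ 187 (mod 667)
187 = H(m), so the signature checks out.

genuine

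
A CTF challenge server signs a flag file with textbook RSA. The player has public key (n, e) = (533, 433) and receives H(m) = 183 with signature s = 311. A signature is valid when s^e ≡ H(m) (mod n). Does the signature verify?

does not verify

s^2 ≡ 311^2 = 96721 ≡ 248
s^4 ≡ 248^2 = 61504 ≡ 209
s^8 ≡ 209^2 = 43681 ≡ 508
s^16 ≡ 508^2 = 258064 ≡ 92
s^32 ≡ 92^2 = 8464 ≡ 469
s^64 ≡ 469^2 = 219961 ≡ 365
s^128 ≡ 365^2 = 133225 ≡ 508
s^256 ≡ 508^2 = 258064 ≡ 92
433 = 256 + 128 + 32 + 16 + 1, so s^433 ≡ 92·508·469·92·311 ≡ 350 (mod 533)
350 ≠ 183, so verification fails.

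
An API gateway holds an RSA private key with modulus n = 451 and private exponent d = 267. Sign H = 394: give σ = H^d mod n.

H^2 ≡ 394^2 = 155236 ≡ 92
H^4 ≡ 92^2 = 8464 ≡ 346
H^8 ≡ 346^2 = 119716 ≡ 201
H^16 ≡ 201^2 = 40401 ≡ 262
H^32 ≡ 262^2 = 68644 ≡ 92
H^64 ≡ 92^2 = 8464 ≡ 346
H^128 ≡ 346^2 = 119716 ≡ 201
H^256 ≡ 201^2 = 40401 ≡ 262
267 = 256 + 8 + 2 + 1, so H^267 ≡ 262·201·92·394 ≡ 400 (mod 451)

400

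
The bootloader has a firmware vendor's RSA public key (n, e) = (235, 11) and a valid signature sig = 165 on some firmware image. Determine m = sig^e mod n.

sig^11 mod 235 = 195

195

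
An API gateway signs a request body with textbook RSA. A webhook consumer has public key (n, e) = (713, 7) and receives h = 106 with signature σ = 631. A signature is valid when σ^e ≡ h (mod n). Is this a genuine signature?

genuine

σ^2 ≡ 631^2 = 398161 ≡ 307
σ^4 ≡ 307^2 = 94249 ≡ 133
7 = 4 + 2 + 1, so σ^7 ≡ 133·307·631 ≡ 106 (mod 713)
Since 106 equals the digest 106, verification succeeds.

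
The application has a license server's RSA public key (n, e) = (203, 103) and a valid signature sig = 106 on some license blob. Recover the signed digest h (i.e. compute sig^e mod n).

Squares mod 203: sig^1≡106, sig^2≡71, sig^4≡169, sig^8≡141, sig^16≡190, sig^32≡169, sig^64≡141
103 = 64 + 32 + 4 + 2 + 1, so sig^103 ≡ 141·169·169·71·106 ≡ 8 (mod 203)

8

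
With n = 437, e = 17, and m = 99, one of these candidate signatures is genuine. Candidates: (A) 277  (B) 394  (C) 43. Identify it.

C

Candidate A: Squares mod 437: 277^1≡277, 277^2≡254, 277^4≡277, 277^8≡254, 277^16≡277; 17 = 16 + 1, so 277^17 ≡ 277·277 ≡ 254 (mod 437)
Candidate B: Squares mod 437: 394^1≡394, 394^2≡101, 394^4≡150, 394^8≡213, 394^16≡358; 17 = 16 + 1, so 394^17 ≡ 358·394 ≡ 338 (mod 437)
Candidate C: Squares mod 437: 43^1≡43, 43^2≡101, 43^4≡150, 43^8≡213, 43^16≡358; 17 = 16 + 1, so 43^17 ≡ 358·43 ≡ 99 (mod 437)
  → matches m = 99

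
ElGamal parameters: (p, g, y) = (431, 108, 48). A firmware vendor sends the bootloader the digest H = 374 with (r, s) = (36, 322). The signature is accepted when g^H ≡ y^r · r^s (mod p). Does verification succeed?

fails

Left side g^H mod p:
108^2 = 11664 ≡ 27
108^4 ≡ 27^2 = 729 ≡ 298
108^8 ≡ 298^2 = 88804 ≡ 18
108^16 ≡ 18^2 = 324
108^32 ≡ 324^2 = 104976 ≡ 243
108^64 ≡ 243^2 = 59049 ≡ 2
108^128 ≡ 2^2 = 4
108^256 ≡ 4^2 = 16
374 = 256 + 64 + 32 + 16 + 4 + 2, so 108^374 ≡ 16·2·243·324·298·27 ≡ 9 (mod 431)
Right side y^r · r^s mod p:
48^2 = 2304 ≡ 149
48^4 ≡ 149^2 = 22201 ≡ 220
48^8 ≡ 220^2 = 48400 ≡ 128
48^16 ≡ 128^2 = 16384 ≡ 6
48^32 ≡ 6^2 = 36
36 = 32 + 4, so 48^36 ≡ 36·220 ≡ 162 (mod 431)
36^2 = 1296 ≡ 3
36^4 ≡ 3^2 = 9
36^8 ≡ 9^2 = 81
36^16 ≡ 81^2 = 6561 ≡ 96
36^32 ≡ 96^2 = 9216 ≡ 165
36^64 ≡ 165^2 = 27225 ≡ 72
36^128 ≡ 72^2 = 5184 ≡ 12
36^256 ≡ 12^2 = 144
322 = 256 + 64 + 2, so 36^322 ≡ 144·72·3 ≡ 72 (mod 431)
162·72 = 11664 ≡ 27 (mod 431)
9 ≠ 27, so verification fails.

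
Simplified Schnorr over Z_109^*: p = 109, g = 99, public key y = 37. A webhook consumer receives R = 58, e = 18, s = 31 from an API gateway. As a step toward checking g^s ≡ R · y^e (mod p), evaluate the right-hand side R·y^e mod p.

52

37^2 = 1369 ≡ 61
37^4 ≡ 61^2 = 3721 ≡ 15
37^8 ≡ 15^2 = 225 ≡ 7
37^16 ≡ 7^2 = 49
18 = 16 + 2, so 37^18 ≡ 49·61 ≡ 46 (mod 109)
R · y^e ≡ 58·46 = 2668 ≡ 52 (mod 109)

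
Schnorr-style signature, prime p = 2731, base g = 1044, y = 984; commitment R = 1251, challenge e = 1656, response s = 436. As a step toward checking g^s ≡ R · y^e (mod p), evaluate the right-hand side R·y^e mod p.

1942

984^1656 mod 2731 = 150
R · y^e ≡ 1251·150 = 187650 ≡ 1942 (mod 2731)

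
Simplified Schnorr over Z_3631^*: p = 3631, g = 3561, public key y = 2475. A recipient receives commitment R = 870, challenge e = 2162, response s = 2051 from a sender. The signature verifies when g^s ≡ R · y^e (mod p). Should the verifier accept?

g^s mod p:
3561^2 = 12680721 ≡ 1269
3561^4 ≡ 1269^2 = 1610361 ≡ 1828
3561^8 ≡ 1828^2 = 3341584 ≡ 1064
3561^16 ≡ 1064^2 = 1132096 ≡ 2855
3561^32 ≡ 2855^2 = 8151025 ≡ 3061
3561^64 ≡ 3061^2 = 9369721 ≡ 1741
3561^128 ≡ 1741^2 = 3031081 ≡ 2827
3561^256 ≡ 2827^2 = 7991929 ≡ 98
3561^512 ≡ 98^2 = 9604 ≡ 2342
3561^1024 ≡ 2342^2 = 5484964 ≡ 2154
3561^2048 ≡ 2154^2 = 4639716 ≡ 2929
2051 = 2048 + 2 + 1, so 3561^2051 ≡ 2929·1269·3561 ≡ 3497 (mod 3631)
R · y^e mod p:
2475^2 = 6125625 ≡ 128
2475^4 ≡ 128^2 = 16384 ≡ 1860
2475^8 ≡ 1860^2 = 3459600 ≡ 2888
2475^16 ≡ 2888^2 = 8340544 ≡ 137
2475^32 ≡ 137^2 = 18769 ≡ 614
2475^64 ≡ 614^2 = 376996 ≡ 3003
2475^128 ≡ 3003^2 = 9018009 ≡ 2236
2475^256 ≡ 2236^2 = 4999696 ≡ 3440
2475^512 ≡ 3440^2 = 11833600 ≡ 171
2475^1024 ≡ 171^2 = 29241 ≡ 193
2475^2048 ≡ 193^2 = 37249 ≡ 939
2162 = 2048 + 64 + 32 + 16 + 2, so 2475^2162 ≡ 939·3003·614·137·128 ≡ 2312 (mod 3631)
870·2312 = 2011440 ≡ 3497 (mod 3631)
3497 ≡ 3497 (mod 3631); signature holds.

accept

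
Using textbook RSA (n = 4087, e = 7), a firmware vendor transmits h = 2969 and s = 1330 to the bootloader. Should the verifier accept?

Squares mod 4087: s^1≡1330, s^2≡3316, s^4≡1826
7 = 4 + 2 + 1, so s^7 ≡ 1826·3316·1330 ≡ 3435 (mod 4087)
s^7 mod 4087 = 3435, but h = 2969.

reject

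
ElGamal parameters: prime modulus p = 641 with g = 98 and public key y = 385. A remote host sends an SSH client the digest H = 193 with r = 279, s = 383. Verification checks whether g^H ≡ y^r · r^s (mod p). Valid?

Left side g^H mod p:
98^2 = 9604 ≡ 630
98^4 ≡ 630^2 = 396900 ≡ 121
98^8 ≡ 121^2 = 14641 ≡ 539
98^16 ≡ 539^2 = 290521 ≡ 148
98^32 ≡ 148^2 = 21904 ≡ 110
98^64 ≡ 110^2 = 12100 ≡ 562
98^128 ≡ 562^2 = 315844 ≡ 472
193 = 128 + 64 + 1, so 98^193 ≡ 472·562·98 ≡ 117 (mod 641)
Right side y^r · r^s mod p:
385^2 = 148225 ≡ 154
385^4 ≡ 154^2 = 23716 ≡ 640
385^8 ≡ 640^2 = 409600 ≡ 1
385^16 ≡ 1^2 = 1
385^32 ≡ 1^2 = 1
385^64 ≡ 1^2 = 1
385^128 ≡ 1^2 = 1
385^256 ≡ 1^2 = 1
279 = 256 + 16 + 4 + 2 + 1, so 385^279 ≡ 1·1·640·154·385 ≡ 323 (mod 641)
279^2 = 77841 ≡ 280
279^4 ≡ 280^2 = 78400 ≡ 198
279^8 ≡ 198^2 = 39204 ≡ 103
279^16 ≡ 103^2 = 10609 ≡ 353
279^32 ≡ 353^2 = 124609 ≡ 255
279^64 ≡ 255^2 = 65025 ≡ 284
279^128 ≡ 284^2 = 80656 ≡ 531
279^256 ≡ 531^2 = 281961 ≡ 562
383 = 256 + 64 + 32 + 16 + 8 + 4 + 2 + 1, so 279^383 ≡ 562·284·255·353·103·198·280·279 ≡ 532 (mod 641)
323·532 = 171836 ≡ 48 (mod 641)
117 ≠ 48, so verification fails.

no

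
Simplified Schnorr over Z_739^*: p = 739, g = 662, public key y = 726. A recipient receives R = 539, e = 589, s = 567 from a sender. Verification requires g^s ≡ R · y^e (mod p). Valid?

no

g^s mod p:
662^2 = 438244 ≡ 17
662^4 ≡ 17^2 = 289
662^8 ≡ 289^2 = 83521 ≡ 14
662^16 ≡ 14^2 = 196
662^32 ≡ 196^2 = 38416 ≡ 727
662^64 ≡ 727^2 = 528529 ≡ 144
662^128 ≡ 144^2 = 20736 ≡ 44
662^256 ≡ 44^2 = 1936 ≡ 458
662^512 ≡ 458^2 = 209764 ≡ 627
567 = 512 + 32 + 16 + 4 + 2 + 1, so 662^567 ≡ 627·727·196·289·17·662 ≡ 610 (mod 739)
R · y^e mod p:
726^2 = 527076 ≡ 169
726^4 ≡ 169^2 = 28561 ≡ 479
726^8 ≡ 479^2 = 229441 ≡ 351
726^16 ≡ 351^2 = 123201 ≡ 527
726^32 ≡ 527^2 = 277729 ≡ 604
726^64 ≡ 604^2 = 364816 ≡ 489
726^128 ≡ 489^2 = 239121 ≡ 424
726^256 ≡ 424^2 = 179776 ≡ 199
726^512 ≡ 199^2 = 39601 ≡ 434
589 = 512 + 64 + 8 + 4 + 1, so 726^589 ≡ 434·489·351·479·726 ≡ 216 (mod 739)
539·216 = 116424 ≡ 401 (mod 739)
610 ≠ 401; the check fails.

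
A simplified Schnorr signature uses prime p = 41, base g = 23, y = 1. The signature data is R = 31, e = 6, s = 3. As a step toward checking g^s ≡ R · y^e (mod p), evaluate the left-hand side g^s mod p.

31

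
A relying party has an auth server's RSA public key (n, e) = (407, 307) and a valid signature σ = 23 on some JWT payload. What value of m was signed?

199

Squares mod 407: σ^1≡23, σ^2≡122, σ^4≡232, σ^8≡100, σ^16≡232, σ^32≡100, σ^64≡232, σ^128≡100, σ^256≡232
307 = 256 + 32 + 16 + 2 + 1, so σ^307 ≡ 232·100·232·122·23 ≡ 199 (mod 407)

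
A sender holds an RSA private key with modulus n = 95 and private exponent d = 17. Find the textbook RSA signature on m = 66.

Squares mod 95: m^1≡66, m^2≡81, m^4≡6, m^8≡36, m^16≡61
17 = 16 + 1, so m^17 ≡ 61·66 ≡ 36 (mod 95)

36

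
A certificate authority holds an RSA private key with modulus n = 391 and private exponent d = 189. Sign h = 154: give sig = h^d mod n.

256

h^2 ≡ 154^2 = 23716 ≡ 256
h^4 ≡ 256^2 = 65536 ≡ 239
h^8 ≡ 239^2 = 57121 ≡ 35
h^16 ≡ 35^2 = 1225 ≡ 52
h^32 ≡ 52^2 = 2704 ≡ 358
h^64 ≡ 358^2 = 128164 ≡ 307
h^128 ≡ 307^2 = 94249 ≡ 18
189 = 128 + 32 + 16 + 8 + 4 + 1, so h^189 ≡ 18·358·52·35·239·154 ≡ 256 (mod 391)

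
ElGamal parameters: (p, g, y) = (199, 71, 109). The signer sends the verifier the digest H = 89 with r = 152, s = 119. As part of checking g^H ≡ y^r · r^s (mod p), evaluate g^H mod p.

Squares mod 199: 71^1≡71, 71^2≡66, 71^4≡177, 71^8≡86, 71^16≡33, 71^32≡94, 71^64≡80
89 = 64 + 16 + 8 + 1, so 71^89 ≡ 80·33·86·71 ≡ 44 (mod 199)

44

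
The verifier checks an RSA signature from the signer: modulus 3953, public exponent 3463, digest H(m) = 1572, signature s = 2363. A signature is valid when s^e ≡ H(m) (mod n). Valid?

s^2 ≡ 2363^2 = 5583769 ≡ 2133
s^4 ≡ 2133^2 = 4549689 ≡ 3739
s^8 ≡ 3739^2 = 13980121 ≡ 2313
s^16 ≡ 2313^2 = 5349969 ≡ 1560
s^32 ≡ 1560^2 = 2433600 ≡ 2505
s^64 ≡ 2505^2 = 6275025 ≡ 1614
s^128 ≡ 1614^2 = 2604996 ≡ 3922
s^256 ≡ 3922^2 = 15382084 ≡ 961
s^512 ≡ 961^2 = 923521 ≡ 2472
s^1024 ≡ 2472^2 = 6110784 ≡ 3399
s^2048 ≡ 3399^2 = 11553201 ≡ 2535
3463 = 2048 + 1024 + 256 + 128 + 4 + 2 + 1, so s^3463 ≡ 2535·3399·961·3922·3739·2133·2363 ≡ 1267 (mod 3953)
1267 ≠ 1572, so verification fails.

no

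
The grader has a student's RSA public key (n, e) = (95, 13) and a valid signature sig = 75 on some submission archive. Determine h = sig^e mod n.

75

Squares mod 95: sig^1≡75, sig^2≡20, sig^4≡20, sig^8≡20
13 = 8 + 4 + 1, so sig^13 ≡ 20·20·75 ≡ 75 (mod 95)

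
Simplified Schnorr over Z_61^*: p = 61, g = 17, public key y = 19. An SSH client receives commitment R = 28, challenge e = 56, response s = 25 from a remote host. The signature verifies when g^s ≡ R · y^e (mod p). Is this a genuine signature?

forged

g^s mod p:
17^2 = 289 ≡ 45
17^4 ≡ 45^2 = 2025 ≡ 12
17^8 ≡ 12^2 = 144 ≡ 22
17^16 ≡ 22^2 = 484 ≡ 57
25 = 16 + 8 + 1, so 17^25 ≡ 57·22·17 ≡ 29 (mod 61)
R · y^e mod p:
19^2 = 361 ≡ 56
19^4 ≡ 56^2 = 3136 ≡ 25
19^8 ≡ 25^2 = 625 ≡ 15
19^16 ≡ 15^2 = 225 ≡ 42
19^32 ≡ 42^2 = 1764 ≡ 56
56 = 32 + 16 + 8, so 19^56 ≡ 56·42·15 ≡ 22 (mod 61)
28·22 = 616 ≡ 6 (mod 61)
29 ≠ 6; the check fails.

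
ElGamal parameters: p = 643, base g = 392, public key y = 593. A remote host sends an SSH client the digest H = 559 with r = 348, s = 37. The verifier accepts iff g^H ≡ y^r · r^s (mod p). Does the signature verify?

Left side g^H mod p:
392^2 = 153664 ≡ 630
392^4 ≡ 630^2 = 396900 ≡ 169
392^8 ≡ 169^2 = 28561 ≡ 269
392^16 ≡ 269^2 = 72361 ≡ 345
392^32 ≡ 345^2 = 119025 ≡ 70
392^64 ≡ 70^2 = 4900 ≡ 399
392^128 ≡ 399^2 = 159201 ≡ 380
392^256 ≡ 380^2 = 144400 ≡ 368
392^512 ≡ 368^2 = 135424 ≡ 394
559 = 512 + 32 + 8 + 4 + 2 + 1, so 392^559 ≡ 394·70·269·169·630·392 ≡ 620 (mod 643)
Right side y^r · r^s mod p:
593^2 = 351649 ≡ 571
593^4 ≡ 571^2 = 326041 ≡ 40
593^8 ≡ 40^2 = 1600 ≡ 314
593^16 ≡ 314^2 = 98596 ≡ 217
593^32 ≡ 217^2 = 47089 ≡ 150
593^64 ≡ 150^2 = 22500 ≡ 638
593^128 ≡ 638^2 = 407044 ≡ 25
593^256 ≡ 25^2 = 625
348 = 256 + 64 + 16 + 8 + 4, so 593^348 ≡ 625·638·217·314·40 ≡ 16 (mod 643)
348^2 = 121104 ≡ 220
348^4 ≡ 220^2 = 48400 ≡ 175
348^8 ≡ 175^2 = 30625 ≡ 404
348^16 ≡ 404^2 = 163216 ≡ 537
348^32 ≡ 537^2 = 288369 ≡ 305
37 = 32 + 4 + 1, so 348^37 ≡ 305·175·348 ≡ 159 (mod 643)
16·159 = 2544 ≡ 615 (mod 643)
620 ≠ 615, so verification fails.

does not verify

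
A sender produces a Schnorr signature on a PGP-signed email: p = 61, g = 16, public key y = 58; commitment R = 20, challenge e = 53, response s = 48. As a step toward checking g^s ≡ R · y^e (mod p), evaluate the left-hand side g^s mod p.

Squares mod 61: 16^1≡16, 16^2≡12, 16^4≡22, 16^8≡57, 16^16≡16, 16^32≡12
48 = 32 + 16, so 16^48 ≡ 12·16 ≡ 9 (mod 61)

9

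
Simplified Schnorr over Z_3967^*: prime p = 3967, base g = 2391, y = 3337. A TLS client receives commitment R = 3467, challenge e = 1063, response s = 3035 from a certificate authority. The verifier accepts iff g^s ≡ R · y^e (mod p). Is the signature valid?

valid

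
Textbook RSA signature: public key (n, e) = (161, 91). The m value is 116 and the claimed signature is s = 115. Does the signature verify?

does not verify

s^2 ≡ 115^2 = 13225 ≡ 23
s^4 ≡ 23^2 = 529 ≡ 46
s^8 ≡ 46^2 = 2116 ≡ 23
s^16 ≡ 23^2 = 529 ≡ 46
s^32 ≡ 46^2 = 2116 ≡ 23
s^64 ≡ 23^2 = 529 ≡ 46
91 = 64 + 16 + 8 + 2 + 1, so s^91 ≡ 46·46·23·23·115 ≡ 115 (mod 161)
The recovered value 115 does not match the digest 116.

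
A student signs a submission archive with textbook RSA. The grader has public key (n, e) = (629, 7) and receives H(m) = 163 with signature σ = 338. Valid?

no

σ^2 ≡ 338^2 = 114244 ≡ 395
σ^4 ≡ 395^2 = 156025 ≡ 33
7 = 4 + 2 + 1, so σ^7 ≡ 33·395·338 ≡ 314 (mod 629)
314 ≠ 163, so verification fails.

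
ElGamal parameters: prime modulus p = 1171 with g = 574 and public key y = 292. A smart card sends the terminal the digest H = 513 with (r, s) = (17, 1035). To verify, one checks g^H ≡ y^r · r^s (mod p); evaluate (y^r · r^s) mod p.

120

292^2 = 85264 ≡ 952
292^4 ≡ 952^2 = 906304 ≡ 1121
292^8 ≡ 1121^2 = 1256641 ≡ 158
292^16 ≡ 158^2 = 24964 ≡ 373
17 = 16 + 1, so 292^17 ≡ 373·292 ≡ 13 (mod 1171)
17^2 = 289
17^4 ≡ 289^2 = 83521 ≡ 380
17^8 ≡ 380^2 = 144400 ≡ 367
17^16 ≡ 367^2 = 134689 ≡ 24
17^32 ≡ 24^2 = 576
17^64 ≡ 576^2 = 331776 ≡ 383
17^128 ≡ 383^2 = 146689 ≡ 314
17^256 ≡ 314^2 = 98596 ≡ 232
17^512 ≡ 232^2 = 53824 ≡ 1129
17^1024 ≡ 1129^2 = 1274641 ≡ 593
1035 = 1024 + 8 + 2 + 1, so 17^1035 ≡ 593·367·289·17 ≡ 910 (mod 1171)
y^r · r^s ≡ 13·910 = 11830 ≡ 120 (mod 1171)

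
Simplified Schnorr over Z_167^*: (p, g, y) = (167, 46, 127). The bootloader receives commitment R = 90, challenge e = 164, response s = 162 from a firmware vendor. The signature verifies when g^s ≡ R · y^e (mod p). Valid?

g^s mod p:
46^2 = 2116 ≡ 112
46^4 ≡ 112^2 = 12544 ≡ 19
46^8 ≡ 19^2 = 361 ≡ 27
46^16 ≡ 27^2 = 729 ≡ 61
46^32 ≡ 61^2 = 3721 ≡ 47
46^64 ≡ 47^2 = 2209 ≡ 38
46^128 ≡ 38^2 = 1444 ≡ 108
162 = 128 + 32 + 2, so 46^162 ≡ 108·47·112 ≡ 44 (mod 167)
R · y^e mod p:
127^2 = 16129 ≡ 97
127^4 ≡ 97^2 = 9409 ≡ 57
127^8 ≡ 57^2 = 3249 ≡ 76
127^16 ≡ 76^2 = 5776 ≡ 98
127^32 ≡ 98^2 = 9604 ≡ 85
127^64 ≡ 85^2 = 7225 ≡ 44
127^128 ≡ 44^2 = 1936 ≡ 99
164 = 128 + 32 + 4, so 127^164 ≡ 99·85·57 ≡ 31 (mod 167)
90·31 = 2790 ≡ 118 (mod 167)
44 ≠ 118; the check fails.

no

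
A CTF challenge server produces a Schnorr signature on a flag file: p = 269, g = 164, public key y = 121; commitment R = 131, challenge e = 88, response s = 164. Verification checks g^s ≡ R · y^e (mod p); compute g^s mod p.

Squares mod 269: 164^1≡164, 164^2≡265, 164^4≡16, 164^8≡256, 164^16≡169, 164^32≡47, 164^64≡57, 164^128≡21
164 = 128 + 32 + 4, so 164^164 ≡ 21·47·16 ≡ 190 (mod 269)

190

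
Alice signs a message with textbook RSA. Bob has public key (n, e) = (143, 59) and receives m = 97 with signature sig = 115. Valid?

yes

sig^2 ≡ 115^2 = 13225 ≡ 69
sig^4 ≡ 69^2 = 4761 ≡ 42
sig^8 ≡ 42^2 = 1764 ≡ 48
sig^16 ≡ 48^2 = 2304 ≡ 16
sig^32 ≡ 16^2 = 256 ≡ 113
59 = 32 + 16 + 8 + 2 + 1, so sig^59 ≡ 113·16·48·69·115 ≡ 97 (mod 143)
Since 97 equals the digest 97, verification succeeds.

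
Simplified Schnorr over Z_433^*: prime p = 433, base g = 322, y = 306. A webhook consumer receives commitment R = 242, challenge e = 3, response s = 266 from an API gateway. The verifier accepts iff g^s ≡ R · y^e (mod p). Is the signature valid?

g^s mod p:
Squares mod 433: 322^1≡322, 322^2≡197, 322^4≡272, 322^8≡374, 322^16≡17, 322^32≡289, 322^64≡385, 322^128≡139, 322^256≡269
266 = 256 + 8 + 2, so 322^266 ≡ 269·374·197 ≡ 106 (mod 433)
R · y^e mod p:
Squares mod 433: 306^1≡306, 306^2≡108
3 = 2 + 1, so 306^3 ≡ 108·306 ≡ 140 (mod 433)
242·140 = 33880 ≡ 106 (mod 433)
106 ≡ 106 (mod 433); signature holds.

valid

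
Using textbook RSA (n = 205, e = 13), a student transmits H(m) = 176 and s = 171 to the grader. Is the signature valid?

valid

Squares mod 205: s^1≡171, s^2≡131, s^4≡146, s^8≡201
13 = 8 + 4 + 1, so s^13 ≡ 201·146·171 ≡ 176 (mod 205)
Since 176 equals the digest 176, verification succeeds.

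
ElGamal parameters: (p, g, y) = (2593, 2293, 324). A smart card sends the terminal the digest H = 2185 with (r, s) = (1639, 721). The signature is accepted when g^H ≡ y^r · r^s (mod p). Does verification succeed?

passes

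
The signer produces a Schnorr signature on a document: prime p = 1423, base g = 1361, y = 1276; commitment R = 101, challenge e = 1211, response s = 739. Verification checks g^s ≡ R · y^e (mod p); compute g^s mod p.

1361^2 = 1852321 ≡ 998
1361^4 ≡ 998^2 = 996004 ≡ 1327
1361^8 ≡ 1327^2 = 1760929 ≡ 678
1361^16 ≡ 678^2 = 459684 ≡ 55
1361^32 ≡ 55^2 = 3025 ≡ 179
1361^64 ≡ 179^2 = 32041 ≡ 735
1361^128 ≡ 735^2 = 540225 ≡ 908
1361^256 ≡ 908^2 = 824464 ≡ 547
1361^512 ≡ 547^2 = 299209 ≡ 379
739 = 512 + 128 + 64 + 32 + 2 + 1, so 1361^739 ≡ 379·908·735·179·998·1361 ≡ 428 (mod 1423)

428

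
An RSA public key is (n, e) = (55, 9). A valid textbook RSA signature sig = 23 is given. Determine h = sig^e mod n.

23

sig^2 ≡ 23^2 = 529 ≡ 34
sig^4 ≡ 34^2 = 1156 ≡ 1
sig^8 ≡ 1^2 = 1
9 = 8 + 1, so sig^9 ≡ 1·23 ≡ 23 (mod 55)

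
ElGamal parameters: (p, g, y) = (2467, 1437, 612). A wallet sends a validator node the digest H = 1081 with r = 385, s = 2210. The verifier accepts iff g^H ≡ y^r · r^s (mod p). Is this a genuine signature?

Left side g^H mod p:
Squares mod 2467: 1437^1≡1437, 1437^2≡90, 1437^4≡699, 1437^8≡135, 1437^16≡956, 1437^32≡1146, 1437^64≡872, 1437^128≡548, 1437^256≡1797, 1437^512≡2373, 1437^1024≡1435
1081 = 1024 + 32 + 16 + 8 + 1, so 1437^1081 ≡ 1435·1146·956·135·1437 ≡ 2192 (mod 2467)
Right side y^r · r^s mod p:
Squares mod 2467: 612^1≡612, 612^2≡2027, 612^4≡1174, 612^8≡1690, 612^16≡1781, 612^32≡1866, 612^64≡1019, 612^128≡2221, 612^256≡1308
385 = 256 + 128 + 1, so 612^385 ≡ 1308·2221·612 ≡ 1325 (mod 2467)
Squares mod 2467: 385^1≡385, 385^2≡205, 385^4≡86, 385^8≡2462, 385^16≡25, 385^32≡625, 385^64≡839, 385^128≡826, 385^256≡1384, 385^512≡1064, 385^1024≡2210, 385^2048≡1907
2210 = 2048 + 128 + 32 + 2, so 385^2210 ≡ 1907·826·625·205 ≡ 836 (mod 2467)
1325·836 = 1107700 ≡ 17 (mod 2467)
2192 ≠ 17, so verification fails.

forged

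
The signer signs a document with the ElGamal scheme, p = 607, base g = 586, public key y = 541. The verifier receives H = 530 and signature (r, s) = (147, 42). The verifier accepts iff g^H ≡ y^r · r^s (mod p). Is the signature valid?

Left side g^H mod p:
586^2 = 343396 ≡ 441
586^4 ≡ 441^2 = 194481 ≡ 241
586^8 ≡ 241^2 = 58081 ≡ 416
586^16 ≡ 416^2 = 173056 ≡ 61
586^32 ≡ 61^2 = 3721 ≡ 79
586^64 ≡ 79^2 = 6241 ≡ 171
586^128 ≡ 171^2 = 29241 ≡ 105
586^256 ≡ 105^2 = 11025 ≡ 99
586^512 ≡ 99^2 = 9801 ≡ 89
530 = 512 + 16 + 2, so 586^530 ≡ 89·61·441 ≡ 181 (mod 607)
Right side y^r · r^s mod p:
541^2 = 292681 ≡ 107
541^4 ≡ 107^2 = 11449 ≡ 523
541^8 ≡ 523^2 = 273529 ≡ 379
541^16 ≡ 379^2 = 143641 ≡ 389
541^32 ≡ 389^2 = 151321 ≡ 178
541^64 ≡ 178^2 = 31684 ≡ 120
541^128 ≡ 120^2 = 14400 ≡ 439
147 = 128 + 16 + 2 + 1, so 541^147 ≡ 439·389·107·541 ≡ 370 (mod 607)
147^2 = 21609 ≡ 364
147^4 ≡ 364^2 = 132496 ≡ 170
147^8 ≡ 170^2 = 28900 ≡ 371
147^16 ≡ 371^2 = 137641 ≡ 459
147^32 ≡ 459^2 = 210681 ≡ 52
42 = 32 + 8 + 2, so 147^42 ≡ 52·371·364 ≡ 512 (mod 607)
370·512 = 189440 ≡ 56 (mod 607)
181 ≠ 56, so verification fails.

invalid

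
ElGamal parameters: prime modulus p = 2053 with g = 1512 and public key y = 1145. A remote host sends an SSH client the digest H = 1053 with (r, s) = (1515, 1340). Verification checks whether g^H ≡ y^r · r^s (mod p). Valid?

Left side g^H mod p:
1512^1053 mod 2053 = 1840
Right side y^r · r^s mod p:
1145^1515 mod 2053 = 151
1515^1340 mod 2053 = 1316
151·1316 = 198716 ≡ 1628 (mod 2053)
1840 ≠ 1628, so verification fails.

no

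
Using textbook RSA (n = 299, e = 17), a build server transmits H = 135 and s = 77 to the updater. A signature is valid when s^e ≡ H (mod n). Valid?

no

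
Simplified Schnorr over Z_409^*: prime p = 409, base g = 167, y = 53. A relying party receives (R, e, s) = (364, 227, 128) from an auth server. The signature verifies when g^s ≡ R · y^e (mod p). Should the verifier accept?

accept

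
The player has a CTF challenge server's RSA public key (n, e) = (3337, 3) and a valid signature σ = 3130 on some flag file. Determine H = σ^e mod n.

3

σ^2 ≡ 3130^2 = 9796900 ≡ 2805
3 = 2 + 1, so σ^3 ≡ 2805·3130 ≡ 3 (mod 3337)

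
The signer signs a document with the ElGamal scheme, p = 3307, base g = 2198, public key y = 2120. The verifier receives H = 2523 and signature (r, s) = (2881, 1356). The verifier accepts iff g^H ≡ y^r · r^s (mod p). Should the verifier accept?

Left side g^H mod p:
2198^2 = 4831204 ≡ 2984
2198^4 ≡ 2984^2 = 8904256 ≡ 1812
2198^8 ≡ 1812^2 = 3283344 ≡ 2800
2198^16 ≡ 2800^2 = 7840000 ≡ 2410
2198^32 ≡ 2410^2 = 5808100 ≡ 1008
2198^64 ≡ 1008^2 = 1016064 ≡ 815
2198^128 ≡ 815^2 = 664225 ≡ 2825
2198^256 ≡ 2825^2 = 7980625 ≡ 834
2198^512 ≡ 834^2 = 695556 ≡ 1086
2198^1024 ≡ 1086^2 = 1179396 ≡ 2104
2198^2048 ≡ 2104^2 = 4426816 ≡ 2050
2523 = 2048 + 256 + 128 + 64 + 16 + 8 + 2 + 1, so 2198^2523 ≡ 2050·834·2825·815·2410·2800·2984·2198 ≡ 532 (mod 3307)
Right side y^r · r^s mod p:
2120^2 = 4494400 ≡ 187
2120^4 ≡ 187^2 = 34969 ≡ 1899
2120^8 ≡ 1899^2 = 3606201 ≡ 1571
2120^16 ≡ 1571^2 = 2468041 ≡ 1019
2120^32 ≡ 1019^2 = 1038361 ≡ 3270
2120^64 ≡ 3270^2 = 10692900 ≡ 1369
2120^128 ≡ 1369^2 = 1874161 ≡ 2399
2120^256 ≡ 2399^2 = 5755201 ≡ 1021
2120^512 ≡ 1021^2 = 1042441 ≡ 736
2120^1024 ≡ 736^2 = 541696 ≡ 2655
2120^2048 ≡ 2655^2 = 7049025 ≡ 1808
2881 = 2048 + 512 + 256 + 64 + 1, so 2120^2881 ≡ 1808·736·1021·1369·2120 ≡ 2463 (mod 3307)
2881^2 = 8300161 ≡ 2898
2881^4 ≡ 2898^2 = 8398404 ≡ 1931
2881^8 ≡ 1931^2 = 3728761 ≡ 1772
2881^16 ≡ 1772^2 = 3139984 ≡ 1641
2881^32 ≡ 1641^2 = 2692881 ≡ 983
2881^64 ≡ 983^2 = 966289 ≡ 645
2881^128 ≡ 645^2 = 416025 ≡ 2650
2881^256 ≡ 2650^2 = 7022500 ≡ 1739
2881^512 ≡ 1739^2 = 3024121 ≡ 1523
2881^1024 ≡ 1523^2 = 2319529 ≡ 1322
1356 = 1024 + 256 + 64 + 8 + 4, so 2881^1356 ≡ 1322·1739·645·1772·1931 ≡ 736 (mod 3307)
2463·736 = 1812768 ≡ 532 (mod 3307)
532 ≡ 532 (mod 3307), so the signature is genuine.

accept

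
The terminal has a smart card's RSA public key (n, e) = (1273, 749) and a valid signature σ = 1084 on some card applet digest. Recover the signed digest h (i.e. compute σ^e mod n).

Squares mod 1273: σ^1≡1084, σ^2≡77, σ^4≡837, σ^8≡419, σ^16≡1160, σ^32≡39, σ^64≡248, σ^128≡400, σ^256≡875, σ^512≡552
749 = 512 + 128 + 64 + 32 + 8 + 4 + 1, so σ^749 ≡ 552·400·248·39·419·837·1084 ≡ 951 (mod 1273)

951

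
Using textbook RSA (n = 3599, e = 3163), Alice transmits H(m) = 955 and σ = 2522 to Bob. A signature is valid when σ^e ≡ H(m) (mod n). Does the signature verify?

σ^2 ≡ 2522^2 = 6360484 ≡ 1051
σ^4 ≡ 1051^2 = 1104601 ≡ 3307
σ^8 ≡ 3307^2 = 10936249 ≡ 2487
σ^16 ≡ 2487^2 = 6185169 ≡ 2087
σ^32 ≡ 2087^2 = 4355569 ≡ 779
σ^64 ≡ 779^2 = 606841 ≡ 2209
σ^128 ≡ 2209^2 = 4879681 ≡ 3036
σ^256 ≡ 3036^2 = 9217296 ≡ 257
σ^512 ≡ 257^2 = 66049 ≡ 1267
σ^1024 ≡ 1267^2 = 1605289 ≡ 135
σ^2048 ≡ 135^2 = 18225 ≡ 230
3163 = 2048 + 1024 + 64 + 16 + 8 + 2 + 1, so σ^3163 ≡ 230·135·2209·2087·2487·1051·2522 ≡ 955 (mod 3599)
Since 955 equals the digest 955, verification succeeds.

verifies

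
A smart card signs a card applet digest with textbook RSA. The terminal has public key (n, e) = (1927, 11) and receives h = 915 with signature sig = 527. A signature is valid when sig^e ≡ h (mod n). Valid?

Squares mod 1927: sig^1≡527, sig^2≡241, sig^4≡271, sig^8≡215
11 = 8 + 2 + 1, so sig^11 ≡ 215·241·527 ≡ 915 (mod 1927)
Since 915 equals the digest 915, verification succeeds.

yes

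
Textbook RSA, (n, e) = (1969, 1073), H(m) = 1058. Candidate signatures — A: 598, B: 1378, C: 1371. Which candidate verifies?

C

Candidate A: Squares mod 1969: 598^1≡598, 598^2≡1215, 598^4≡1444, 598^8≡1934, 598^16≡1225, 598^32≡247, 598^64≡1939, 598^128≡900, 598^256≡741, 598^512≡1699, 598^1024≡47; 1073 = 1024 + 32 + 16 + 1, so 598^1073 ≡ 47·247·1225·598 ≡ 911 (mod 1969)
Candidate B: Squares mod 1969: 1378^1≡1378, 1378^2≡768, 1378^4≡1093, 1378^8≡1435, 1378^16≡1620, 1378^32≡1692, 1378^64≡1907, 1378^128≡1875, 1378^256≡960, 1378^512≡108, 1378^1024≡1819; 1073 = 1024 + 32 + 16 + 1, so 1378^1073 ≡ 1819·1692·1620·1378 ≡ 764 (mod 1969)
Candidate C: Squares mod 1969: 1371^1≡1371, 1371^2≡1215, 1371^4≡1444, 1371^8≡1934, 1371^16≡1225, 1371^32≡247, 1371^64≡1939, 1371^128≡900, 1371^256≡741, 1371^512≡1699, 1371^1024≡47; 1073 = 1024 + 32 + 16 + 1, so 1371^1073 ≡ 47·247·1225·1371 ≡ 1058 (mod 1969)
  → matches H(m) = 1058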